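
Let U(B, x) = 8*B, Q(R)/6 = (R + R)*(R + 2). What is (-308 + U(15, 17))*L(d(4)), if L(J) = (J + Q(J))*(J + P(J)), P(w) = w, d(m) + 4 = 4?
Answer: 0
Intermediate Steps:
d(m) = 0 (d(m) = -4 + 4 = 0)
Q(R) = 12*R*(2 + R) (Q(R) = 6*((R + R)*(R + 2)) = 6*((2*R)*(2 + R)) = 6*(2*R*(2 + R)) = 12*R*(2 + R))
L(J) = 2*J*(J + 12*J*(2 + J)) (L(J) = (J + 12*J*(2 + J))*(J + J) = (J + 12*J*(2 + J))*(2*J) = 2*J*(J + 12*J*(2 + J)))
(-308 + U(15, 17))*L(d(4)) = (-308 + 8*15)*(0**2*(50 + 24*0)) = (-308 + 120)*(0*(50 + 0)) = -0*50 = -188*0 = 0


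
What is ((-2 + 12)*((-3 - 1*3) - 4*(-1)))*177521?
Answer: -3550420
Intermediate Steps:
((-2 + 12)*((-3 - 1*3) - 4*(-1)))*177521 = (10*((-3 - 3) + 4))*177521 = (10*(-6 + 4))*177521 = (10*(-2))*177521 = -20*177521 = -3550420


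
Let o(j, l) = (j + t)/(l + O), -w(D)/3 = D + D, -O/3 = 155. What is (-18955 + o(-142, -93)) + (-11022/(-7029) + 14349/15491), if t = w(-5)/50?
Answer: -58157112251893/3068612190 ≈ -18952.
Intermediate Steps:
O = -465 (O = -3*155 = -465)
w(D) = -6*D (w(D) = -3*(D + D) = -6*D)
t = ⅗ (t = -6*(-5)/50 = 30*(1/50) = ⅗ ≈ 0.60000)
o(j, l) = (⅗ + j)/(-465 + l) (o(j, l) = (j + ⅗)/(l - 465) = (⅗ + j)/(-465 + l))
(-18955 + o(-142, -93)) + (-11022/(-7029) + 14349/15491) = (-18955 + (⅗ - 142)/(-465 - 93)) + (-11022/(-7029) + 14349/15491) = (-18955 - 707/5/(-558)) + (-11022*(-1/7029) + 14349*(1/15491)) = (-18955 - 1/558*(-707/5)) + (334/213 + 14349/15491) = (-18955 + 707/2790) + 8230331/3299583 = -52883743/2790 + 8230331/3299583 = -58157112251893/3068612190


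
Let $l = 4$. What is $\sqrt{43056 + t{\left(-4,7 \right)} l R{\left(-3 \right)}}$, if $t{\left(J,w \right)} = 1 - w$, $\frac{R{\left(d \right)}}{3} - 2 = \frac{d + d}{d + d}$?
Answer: $6 \sqrt{1190} \approx 206.98$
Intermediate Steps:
$R{\left(d \right)} = 9$ ($R{\left(d \right)} = 6 + 3 \frac{d + d}{d + d} = 6 + 3 \frac{2 d}{2 d} = 6 + 3 \cdot 2 d \frac{1}{2 d} = 6 + 3 \cdot 1 = 6 + 3 = 9$)
$\sqrt{43056 + t{\left(-4,7 \right)} l R{\left(-3 \right)}} = \sqrt{43056 + \left(1 - 7\right) 4 \cdot 9} = \sqrt{43056 + \left(-6\right) 4 \cdot 9} = \sqrt{43056 - 216} = \sqrt{42840} = 6 \sqrt{1190}$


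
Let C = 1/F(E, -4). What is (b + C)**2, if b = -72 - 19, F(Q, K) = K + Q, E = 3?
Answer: 8464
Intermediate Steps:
C = -1 (C = 1/(-4 + 3) = 1/(-1) = -1)
b = -91
(b + C)**2 = (-91 - 1)**2 = (-92)**2 = 8464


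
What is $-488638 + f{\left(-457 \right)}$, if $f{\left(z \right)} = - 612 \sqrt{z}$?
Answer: $-488638 - 612 i \sqrt{457} \approx -4.8864 \cdot 10^{5} - 13083.0 i$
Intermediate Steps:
$-488638 + f{\left(-457 \right)} = -488638 - 612 \sqrt{-457} = -488638 - 612 i \sqrt{457}$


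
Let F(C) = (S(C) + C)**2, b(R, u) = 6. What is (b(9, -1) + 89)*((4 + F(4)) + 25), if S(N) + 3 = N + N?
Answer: 10450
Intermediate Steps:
S(N) = -3 + 2*N (S(N) = -3 + (N + N) = -3 + 2*N)
F(C) = (-3 + 3*C)**2 (F(C) = ((-3 + 2*C) + C)**2 = (-3 + 3*C)**2)
(b(9, -1) + 89)*((4 + F(4)) + 25) = (6 + 89)*((4 + 9*(-1 + 4)**2) + 25) = 95*((4 + 9*3**2) + 25) = 95*((4 + 9*9) + 25) = 95*((4 + 81) + 25) = 95*(85 + 25) = 95*110 = 10450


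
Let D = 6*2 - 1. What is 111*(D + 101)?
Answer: 12432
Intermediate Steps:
D = 11 (D = 12 - 1 = 11)
111*(D + 101) = 111*(11 + 101) = 111*112 = 12432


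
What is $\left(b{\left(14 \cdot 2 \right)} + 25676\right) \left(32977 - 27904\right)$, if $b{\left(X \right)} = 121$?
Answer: $130868181$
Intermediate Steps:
$\left(b{\left(14 \cdot 2 \right)} + 25676\right) \left(32977 - 27904\right) = \left(121 + 25676\right) \left(32977 - 27904\right) = 25797 \cdot 5073 = 130868181$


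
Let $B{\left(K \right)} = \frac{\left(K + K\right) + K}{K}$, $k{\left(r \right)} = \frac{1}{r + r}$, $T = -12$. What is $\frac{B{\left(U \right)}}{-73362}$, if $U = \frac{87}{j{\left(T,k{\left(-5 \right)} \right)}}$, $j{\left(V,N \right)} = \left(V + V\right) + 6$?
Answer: $- \frac{1}{24454} \approx -4.0893 \cdot 10^{-5}$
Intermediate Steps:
$k{\left(r \right)} = \frac{1}{2 r}$
$j{\left(V,N \right)} = 6 + 2 V$ ($j{\left(V,N \right)} = 2 V + 6 = 6 + 2 V$)
$U = - \frac{29}{6}$ ($U = \frac{87}{6 + 2 \left(-12\right)} = \frac{87}{6 - 24} = \frac{87}{-18} = 87 \left(- \frac{1}{18}\right) = - \frac{29}{6} \approx -4.8333$)
$B{\left(K \right)} = 3$ ($B{\left(K \right)} = \frac{2 K + K}{K} = \frac{3 K}{K} = 3$)
$\frac{B{\left(U \right)}}{-73362} = \frac{3}{-73362} = 3 \left(- \frac{1}{73362}\right) = - \frac{1}{24454}$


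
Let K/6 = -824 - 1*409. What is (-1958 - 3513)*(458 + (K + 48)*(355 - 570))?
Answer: -8648053468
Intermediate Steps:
K = -7398 (K = 6*(-824 - 1*409) = 6*(-824 - 409) = 6*(-1233) = -7398)
(-1958 - 3513)*(458 + (K + 48)*(355 - 570)) = (-1958 - 3513)*(458 + (-7398 + 48)*(355 - 570)) = -5471*(458 - 7350*(-215)) = -5471*(458 + 1580250) = -5471*1580708 = -8648053468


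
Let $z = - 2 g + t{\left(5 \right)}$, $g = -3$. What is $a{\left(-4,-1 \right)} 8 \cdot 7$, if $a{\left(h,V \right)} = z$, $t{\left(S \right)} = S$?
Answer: $616$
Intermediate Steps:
$z = 11$ ($z = \left(-2\right) \left(-3\right) + 5 = 6 + 5 = 11$)
$a{\left(h,V \right)} = 11$
$a{\left(-4,-1 \right)} 8 \cdot 7 = 11 \cdot 8 \cdot 7 = 88 \cdot 7 = 616$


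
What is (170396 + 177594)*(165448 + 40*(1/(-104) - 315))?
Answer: 691462741810/13 ≈ 5.3189e+10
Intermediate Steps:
(170396 + 177594)*(165448 + 40*(1/(-104) - 315)) = 347990*(165448 + 40*(-1/104 - 315)) = 347990*(165448 + 40*(-32761/104)) = 347990*(165448 - 163805/13) = 347990*(1987019/13) = 691462741810/13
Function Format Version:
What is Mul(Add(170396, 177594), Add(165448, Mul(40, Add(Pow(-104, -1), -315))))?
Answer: Rational(691462741810, 13) ≈ 5.3189e+10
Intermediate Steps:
Mul(Add(170396, 177594), Add(165448, Mul(40, Add(Pow(-104, -1), -315)))) = Mul(347990, Add(165448, Mul(40, Add(Rational(-1, 104), -315)))) = Mul(347990, Add(165448, Mul(40, Rational(-32761, 104)))) = Mul(347990, Add(165448, Rational(-163805, 13))) = Mul(347990, Rational(1987019, 13)) = Rational(691462741810, 13)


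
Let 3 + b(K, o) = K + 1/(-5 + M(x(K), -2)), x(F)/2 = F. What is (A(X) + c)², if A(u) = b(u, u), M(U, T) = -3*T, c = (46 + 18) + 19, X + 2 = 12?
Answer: 8281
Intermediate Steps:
X = 10 (X = -2 + 12 = 10)
x(F) = 2*F
c = 83 (c = 64 + 19 = 83)
b(K, o) = -2 + K (b(K, o) = -3 + (K + 1/(-5 - 3*(-2))) = -3 + (K + 1/(-5 + 6)) = -3 + (K + 1/1) = -3 + (K + 1) = -3 + (1 + K) = -2 + K)
A(u) = -2 + u
(A(X) + c)² = ((-2 + 10) + 83)² = (8 + 83)² = 91² = 8281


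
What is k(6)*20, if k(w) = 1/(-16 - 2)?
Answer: -10/9 ≈ -1.1111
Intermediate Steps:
k(w) = -1/18 (k(w) = 1/(-18) = -1/18)
k(6)*20 = -1/18*20 = -10/9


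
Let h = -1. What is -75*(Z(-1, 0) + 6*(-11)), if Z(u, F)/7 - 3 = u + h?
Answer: 4425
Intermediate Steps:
Z(u, F) = 14 + 7*u (Z(u, F) = 21 + 7*(u - 1) = 21 + 7*(-1 + u) = 21 + (-7 + 7*u) = 14 + 7*u)
-75*(Z(-1, 0) + 6*(-11)) = -75*((14 + 7*(-1)) + 6*(-11)) = -75*((14 - 7) - 66) = -75*(7 - 66) = -75*(-59) = 4425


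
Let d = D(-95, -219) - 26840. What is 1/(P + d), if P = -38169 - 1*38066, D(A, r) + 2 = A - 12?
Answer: -1/103184 ≈ -9.6914e-6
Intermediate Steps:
D(A, r) = -14 + A (D(A, r) = -2 + (A - 12) = -2 + (-12 + A) = -14 + A)
P = -76235 (P = -38169 - 38066 = -76235)
d = -26949 (d = (-14 - 95) - 26840 = -109 - 26840 = -26949)
1/(P + d) = 1/(-76235 - 26949) = 1/(-103184) = -1/103184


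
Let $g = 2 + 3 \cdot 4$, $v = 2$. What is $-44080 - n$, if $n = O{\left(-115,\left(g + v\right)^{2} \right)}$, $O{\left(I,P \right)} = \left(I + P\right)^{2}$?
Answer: $-63961$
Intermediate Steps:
$g = 14$ ($g = 2 + 12 = 14$)
$n = 19881$ ($n = \left(-115 + \left(14 + 2\right)^{2}\right)^{2} = \left(-115 + 16^{2}\right)^{2} = \left(-115 + 256\right)^{2} = 141^{2} = 19881$)
$-44080 - n = -44080 - 19881 = -63961$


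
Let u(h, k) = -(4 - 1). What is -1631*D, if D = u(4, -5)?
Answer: 4893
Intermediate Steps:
u(h, k) = -3 (u(h, k) = -1*3 = -3)
D = -3
-1631*D = -1631*(-3) = 4893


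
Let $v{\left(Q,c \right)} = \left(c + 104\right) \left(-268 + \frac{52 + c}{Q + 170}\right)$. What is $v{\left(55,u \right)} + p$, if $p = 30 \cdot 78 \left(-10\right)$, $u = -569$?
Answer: $\frac{1534327}{15} \approx 1.0229 \cdot 10^{5}$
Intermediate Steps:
$v{\left(Q,c \right)} = \left(-268 + \frac{52 + c}{170 + Q}\right) \left(104 + c\right)$ ($v{\left(Q,c \right)} = \left(104 + c\right) \left(-268 + \frac{52 + c}{170 + Q}\right) = \left(-268 + \frac{52 + c}{170 + Q}\right) \left(104 + c\right)$)
$p = -23400$ ($p = 2340 \left(-10\right) = -23400$)
$v{\left(55,u \right)} + p = \frac{-4732832 + \left(-569\right)^{2} - -25834876 - 1532960 - 14740 \left(-569\right)}{170 + 55} - 23400 = \frac{-4732832 + 323761 + 25834876 - 1532960 + 8387060}{225} - 23400 = \frac{1}{225} \cdot 28279905 - 23400 = \frac{1885327}{15} - 23400 = \frac{1534327}{15}$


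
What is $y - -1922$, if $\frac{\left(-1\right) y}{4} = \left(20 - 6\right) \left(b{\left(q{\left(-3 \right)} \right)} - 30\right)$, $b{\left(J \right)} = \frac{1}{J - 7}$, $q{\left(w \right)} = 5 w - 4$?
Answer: $\frac{46854}{13} \approx 3604.2$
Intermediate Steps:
$q{\left(w \right)} = -4 + 5 w$
$b{\left(J \right)} = \frac{1}{-7 + J}$
$y = \frac{21868}{13}$ ($y = - 4 \left(20 - 6\right) \left(\frac{1}{-7 + \left(-4 + 5 \left(-3\right)\right)} - 30\right) = - 4 \cdot 14 \left(\frac{1}{-7 - 19} - 30\right) = - 4 \cdot 14 \left(\frac{1}{-26} - 30\right) = - 4 \cdot 14 \left(- \frac{1}{26} - 30\right) = - 4 \cdot 14 \left(- \frac{781}{26}\right) = \left(-4\right) \left(- \frac{5467}{13}\right) = \frac{21868}{13} \approx 1682.2$)
$y - -1922 = \frac{21868}{13} - -1922 = \frac{21868}{13} + 1922 = \frac{46854}{13}$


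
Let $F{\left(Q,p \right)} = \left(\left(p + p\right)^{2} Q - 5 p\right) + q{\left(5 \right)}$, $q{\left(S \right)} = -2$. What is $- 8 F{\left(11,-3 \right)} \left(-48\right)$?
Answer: $157056$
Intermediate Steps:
$F{\left(Q,p \right)} = -2 - 5 p + 4 Q p^{2}$ ($F{\left(Q,p \right)} = \left(\left(p + p\right)^{2} Q - 5 p\right) - 2 = \left(\left(2 p\right)^{2} Q - 5 p\right) - 2 = \left(4 p^{2} Q - 5 p\right) - 2 = \left(4 Q p^{2} - 5 p\right) - 2 = \left(- 5 p + 4 Q p^{2}\right) - 2 = -2 - 5 p + 4 Q p^{2}$)
$- 8 F{\left(11,-3 \right)} \left(-48\right) = - 8 \left(-2 - -15 + 4 \cdot 11 \left(-3\right)^{2}\right) \left(-48\right) = - 8 \left(-2 + 15 + 4 \cdot 11 \cdot 9\right) \left(-48\right) = - 8 \left(-2 + 15 + 396\right) \left(-48\right) = \left(-8\right) 409 \left(-48\right) = \left(-3272\right) \left(-48\right) = 157056$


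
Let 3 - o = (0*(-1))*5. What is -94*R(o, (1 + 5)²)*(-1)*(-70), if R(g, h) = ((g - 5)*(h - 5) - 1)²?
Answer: -26116020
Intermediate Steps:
o = 3 (o = 3 - 0*(-1)*5 = 3 - 0*5 = 3 - 1*0 = 3 + 0 = 3)
R(g, h) = (-1 + (-5 + g)*(-5 + h))² (R(g, h) = ((-5 + g)*(-5 + h) - 1)² = (-1 + (-5 + g)*(-5 + h))²)
-94*R(o, (1 + 5)²)*(-1)*(-70) = -94*(24 - 5*3 - 5*(1 + 5)² + 3*(1 + 5)²)²*(-1)*(-70) = -94*(24 - 15 - 5*6² + 3*6²)²*(-1)*(-70) = -94*(24 - 15 - 5*36 + 3*36)²*(-1)*(-70) = -94*(24 - 15 - 180 + 108)²*(-1)*(-70) = -94*(-63)²*(-1)*(-70) = -373086*(-1)*(-70) = -94*(-3969)*(-70) = 373086*(-70) = -26116020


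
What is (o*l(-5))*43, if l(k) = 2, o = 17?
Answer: 1462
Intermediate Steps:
(o*l(-5))*43 = (17*2)*43 = 34*43 = 1462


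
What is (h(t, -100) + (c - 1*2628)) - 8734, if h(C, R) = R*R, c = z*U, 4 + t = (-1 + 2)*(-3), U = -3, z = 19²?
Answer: -2445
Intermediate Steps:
z = 361
t = -7 (t = -4 + (-1 + 2)*(-3) = -4 + 1*(-3) = -4 - 3 = -7)
c = -1083 (c = 361*(-3) = -1083)
h(C, R) = R²
(h(t, -100) + (c - 1*2628)) - 8734 = ((-100)² + (-1083 - 1*2628)) - 8734 = (10000 + (-1083 - 2628)) - 8734 = (10000 - 3711) - 8734 = 6289 - 8734 = -2445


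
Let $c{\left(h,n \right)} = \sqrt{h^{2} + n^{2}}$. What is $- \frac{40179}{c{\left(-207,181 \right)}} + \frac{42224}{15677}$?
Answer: $\frac{42224}{15677} - \frac{40179 \sqrt{75610}}{75610} \approx -143.43$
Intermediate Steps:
$- \frac{40179}{c{\left(-207,181 \right)}} + \frac{42224}{15677} = - \frac{40179}{\sqrt{\left(-207\right)^{2} + 181^{2}}} + \frac{42224}{15677} = - \frac{40179}{\sqrt{42849 + 32761}} + 42224 \cdot \frac{1}{15677} = - \frac{40179}{\sqrt{75610}} + \frac{42224}{15677} = - 40179 \frac{\sqrt{75610}}{75610} + \frac{42224}{15677} = - \frac{40179 \sqrt{75610}}{75610} + \frac{42224}{15677} = \frac{42224}{15677} - \frac{40179 \sqrt{75610}}{75610}$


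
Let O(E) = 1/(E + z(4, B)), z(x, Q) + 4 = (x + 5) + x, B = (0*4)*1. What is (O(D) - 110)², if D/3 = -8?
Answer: 2725801/225 ≈ 12115.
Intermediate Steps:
D = -24 (D = 3*(-8) = -24)
B = 0 (B = 0*1 = 0)
z(x, Q) = 1 + 2*x (z(x, Q) = -4 + ((x + 5) + x) = -4 + ((5 + x) + x) = -4 + (5 + 2*x) = 1 + 2*x)
O(E) = 1/(9 + E) (O(E) = 1/(E + (1 + 2*4)) = 1/(E + (1 + 8)) = 1/(E + 9) = 1/(9 + E))
(O(D) - 110)² = (1/(9 - 24) - 110)² = (1/(-15) - 110)² = (-1/15 - 110)² = (-1651/15)² = 2725801/225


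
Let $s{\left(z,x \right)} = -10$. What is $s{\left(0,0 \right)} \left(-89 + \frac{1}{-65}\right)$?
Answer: $\frac{11572}{13} \approx 890.15$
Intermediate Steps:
$s{\left(0,0 \right)} \left(-89 + \frac{1}{-65}\right) = - 10 \left(-89 + \frac{1}{-65}\right) = - 10 \left(-89 - \frac{1}{65}\right) = \left(-10\right) \left(- \frac{5786}{65}\right) = \frac{11572}{13}$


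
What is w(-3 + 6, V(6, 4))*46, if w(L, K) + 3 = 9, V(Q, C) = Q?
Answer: 276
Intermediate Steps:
w(L, K) = 6 (w(L, K) = -3 + 9 = 6)
w(-3 + 6, V(6, 4))*46 = 6*46 = 276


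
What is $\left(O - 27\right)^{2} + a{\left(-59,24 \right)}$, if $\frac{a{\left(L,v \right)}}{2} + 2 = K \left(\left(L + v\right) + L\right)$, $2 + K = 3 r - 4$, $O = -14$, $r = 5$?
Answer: $-15$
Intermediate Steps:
$K = 9$ ($K = -2 + \left(3 \cdot 5 - 4\right) = -2 + \left(15 - 4\right) = -2 + 11 = 9$)
$a{\left(L,v \right)} = -4 + 18 v + 36 L$ ($a{\left(L,v \right)} = -4 + 2 \cdot 9 \left(\left(L + v\right) + L\right) = -4 + 2 \cdot 9 \left(v + 2 L\right) = -4 + 2 \left(9 v + 18 L\right) = -4 + \left(18 v + 36 L\right) = -4 + 18 v + 36 L$)
$\left(O - 27\right)^{2} + a{\left(-59,24 \right)} = \left(-14 - 27\right)^{2} + \left(-4 + 18 \cdot 24 + 36 \left(-59\right)\right) = \left(-41\right)^{2} - 1696 = 1681 - 1696 = -15$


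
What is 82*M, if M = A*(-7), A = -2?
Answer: 1148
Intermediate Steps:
M = 14 (M = -2*(-7) = 14)
82*M = 82*14 = 1148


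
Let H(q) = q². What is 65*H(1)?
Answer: 65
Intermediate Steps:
65*H(1) = 65*1² = 65*1 = 65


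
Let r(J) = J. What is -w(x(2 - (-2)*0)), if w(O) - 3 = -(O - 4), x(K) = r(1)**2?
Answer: -6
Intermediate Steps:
x(K) = 1 (x(K) = 1**2 = 1)
w(O) = 7 - O (w(O) = 3 - (O - 4) = 3 - (-4 + O) = 3 + (4 - O) = 7 - O)
-w(x(2 - (-2)*0)) = -(7 - 1*1) = -(7 - 1) = -1*6 = -6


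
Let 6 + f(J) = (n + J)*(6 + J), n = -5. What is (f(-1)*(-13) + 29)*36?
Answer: 17892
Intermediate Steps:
f(J) = -6 + (-5 + J)*(6 + J)
(f(-1)*(-13) + 29)*36 = ((-36 - 1 + (-1)²)*(-13) + 29)*36 = ((-36 - 1 + 1)*(-13) + 29)*36 = (-36*(-13) + 29)*36 = (468 + 29)*36 = 497*36 = 17892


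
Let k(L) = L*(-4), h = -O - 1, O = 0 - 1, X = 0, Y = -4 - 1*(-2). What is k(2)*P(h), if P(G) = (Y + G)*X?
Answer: 0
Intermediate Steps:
Y = -2 (Y = -4 + 2 = -2)
O = -1
h = 0 (h = -1*(-1) - 1 = 1 - 1 = 0)
k(L) = -4*L
P(G) = 0 (P(G) = (-2 + G)*0 = 0)
k(2)*P(h) = -4*2*0 = -8*0 = 0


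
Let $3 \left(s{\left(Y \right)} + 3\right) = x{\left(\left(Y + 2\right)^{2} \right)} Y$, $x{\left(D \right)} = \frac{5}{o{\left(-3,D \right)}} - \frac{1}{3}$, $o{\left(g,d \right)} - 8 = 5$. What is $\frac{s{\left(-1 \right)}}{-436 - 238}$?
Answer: $\frac{353}{78858} \approx 0.0044764$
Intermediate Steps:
$o{\left(g,d \right)} = 13$ ($o{\left(g,d \right)} = 8 + 5 = 13$)
$x{\left(D \right)} = \frac{2}{39}$ ($x{\left(D \right)} = \frac{5}{13} - \frac{1}{3} = \frac{2}{39}$)
$s{\left(Y \right)} = -3 + \frac{2 Y}{117}$ ($s{\left(Y \right)} = -3 + \frac{\frac{2}{39} Y}{3} = -3 + \frac{2 Y}{117}$)
$\frac{s{\left(-1 \right)}}{-436 - 238} = \frac{-3 + \frac{2}{117} \left(-1\right)}{-436 - 238} = \frac{-3 - \frac{2}{117}}{-674} = \left(- \frac{353}{117}\right) \left(- \frac{1}{674}\right) = \frac{353}{78858}$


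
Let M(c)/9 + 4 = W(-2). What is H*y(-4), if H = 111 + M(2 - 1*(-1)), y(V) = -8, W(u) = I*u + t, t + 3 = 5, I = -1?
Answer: -888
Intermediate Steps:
t = 2 (t = -3 + 5 = 2)
W(u) = 2 - u (W(u) = -u + 2 = 2 - u)
M(c) = 0 (M(c) = -36 + 9*(2 - 1*(-2)) = -36 + 9*(2 + 2) = -36 + 9*4 = -36 + 36 = 0)
H = 111 (H = 111 + 0 = 111)
H*y(-4) = 111*(-8) = -888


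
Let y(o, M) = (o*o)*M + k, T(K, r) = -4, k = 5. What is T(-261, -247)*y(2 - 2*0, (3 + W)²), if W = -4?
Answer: -36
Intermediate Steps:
y(o, M) = 5 + M*o² (y(o, M) = (o*o)*M + 5 = o²*M + 5 = M*o² + 5 = 5 + M*o²)
T(-261, -247)*y(2 - 2*0, (3 + W)²) = -4*(5 + (3 - 4)²*(2 - 2*0)²) = -4*(5 + (-1)²*(2 + 0)²) = -4*(5 + 1*2²) = -4*(5 + 1*4) = -4*(5 + 4) = -4*9 = -36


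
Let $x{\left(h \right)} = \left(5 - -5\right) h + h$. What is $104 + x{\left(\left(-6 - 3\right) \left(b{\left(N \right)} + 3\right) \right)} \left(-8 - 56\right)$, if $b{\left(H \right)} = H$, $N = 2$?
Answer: $31784$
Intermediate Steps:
$x{\left(h \right)} = 11 h$ ($x{\left(h \right)} = \left(5 + 5\right) h + h = 10 h + h = 11 h$)
$104 + x{\left(\left(-6 - 3\right) \left(b{\left(N \right)} + 3\right) \right)} \left(-8 - 56\right) = 104 + 11 \left(-6 - 3\right) \left(2 + 3\right) \left(-8 - 56\right) = 104 + 11 \left(\left(-9\right) 5\right) \left(-8 - 56\right) = 104 + 11 \left(-45\right) \left(-64\right) = 104 - -31680 = 104 + 31680 = 31784$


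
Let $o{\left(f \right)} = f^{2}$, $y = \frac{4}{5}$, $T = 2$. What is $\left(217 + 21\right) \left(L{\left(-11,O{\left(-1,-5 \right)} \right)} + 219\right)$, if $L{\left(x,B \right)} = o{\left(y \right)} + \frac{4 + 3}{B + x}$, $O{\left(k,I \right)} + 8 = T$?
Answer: $\frac{1304408}{25} \approx 52176.0$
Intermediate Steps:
$y = \frac{4}{5}$ ($y = 4 \cdot \frac{1}{5} = \frac{4}{5} \approx 0.8$)
$O{\left(k,I \right)} = -6$ ($O{\left(k,I \right)} = -8 + 2 = -6$)
$L{\left(x,B \right)} = \frac{16}{25} + \frac{7}{B + x}$ ($L{\left(x,B \right)} = \left(\frac{4}{5}\right)^{2} + \frac{4 + 3}{B + x} = \frac{16}{25} + \frac{7}{B + x}$)
$\left(217 + 21\right) \left(L{\left(-11,O{\left(-1,-5 \right)} \right)} + 219\right) = \left(217 + 21\right) \left(\frac{175 + 16 \left(-6\right) + 16 \left(-11\right)}{25 \left(-6 - 11\right)} + 219\right) = 238 \left(\frac{175 - 96 - 176}{25 \left(-17\right)} + 219\right) = 238 \left(\frac{1}{25} \left(- \frac{1}{17}\right) \left(-97\right) + 219\right) = 238 \left(\frac{97}{425} + 219\right) = 238 \cdot \frac{93172}{425} = \frac{1304408}{25}$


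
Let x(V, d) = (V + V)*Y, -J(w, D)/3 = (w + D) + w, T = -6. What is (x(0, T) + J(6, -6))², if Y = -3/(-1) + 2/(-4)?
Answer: 324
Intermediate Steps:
J(w, D) = -6*w - 3*D (J(w, D) = -3*((w + D) + w) = -3*((D + w) + w) = -3*(D + 2*w) = -6*w - 3*D)
Y = 5/2 (Y = -3*(-1) + 2*(-¼) = 3 - ½ = 5/2 ≈ 2.5000)
x(V, d) = 5*V (x(V, d) = (V + V)*(5/2) = (2*V)*(5/2) = 5*V)
(x(0, T) + J(6, -6))² = (5*0 + (-6*6 - 3*(-6)))² = (0 + (-36 + 18))² = (0 - 18)² = (-18)² = 324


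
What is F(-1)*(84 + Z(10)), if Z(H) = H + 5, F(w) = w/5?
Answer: -99/5 ≈ -19.800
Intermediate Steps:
F(w) = w/5 (F(w) = w*(⅕) = w/5)
Z(H) = 5 + H
F(-1)*(84 + Z(10)) = ((⅕)*(-1))*(84 + (5 + 10)) = -(84 + 15)/5 = -⅕*99 = -99/5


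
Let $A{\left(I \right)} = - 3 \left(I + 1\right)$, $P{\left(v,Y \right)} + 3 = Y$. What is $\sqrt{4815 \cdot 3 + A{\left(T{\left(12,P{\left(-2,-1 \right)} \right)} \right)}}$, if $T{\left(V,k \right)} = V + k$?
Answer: $9 \sqrt{178} \approx 120.07$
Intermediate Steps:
$P{\left(v,Y \right)} = -3 + Y$
$A{\left(I \right)} = -3 - 3 I$ ($A{\left(I \right)} = - 3 \left(1 + I\right) = -3 - 3 I$)
$\sqrt{4815 \cdot 3 + A{\left(T{\left(12,P{\left(-2,-1 \right)} \right)} \right)}} = \sqrt{4815 \cdot 3 - \left(3 + 3 \left(12 - 4\right)\right)} = \sqrt{14445 - \left(3 + 3 \left(12 - 4\right)\right)} = \sqrt{14445 - 27} = \sqrt{14418} = 9 \sqrt{178}$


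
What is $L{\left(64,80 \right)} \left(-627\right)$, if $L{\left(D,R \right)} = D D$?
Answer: $-2568192$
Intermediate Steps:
$L{\left(D,R \right)} = D^{2}$
$L{\left(64,80 \right)} \left(-627\right) = 64^{2} \left(-627\right) = 4096 \left(-627\right) = -2568192$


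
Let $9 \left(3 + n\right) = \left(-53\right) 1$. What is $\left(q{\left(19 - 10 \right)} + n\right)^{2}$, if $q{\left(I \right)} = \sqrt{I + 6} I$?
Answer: $\frac{104815}{81} - 160 \sqrt{15} \approx 674.33$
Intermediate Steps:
$q{\left(I \right)} = I \sqrt{6 + I}$ ($q{\left(I \right)} = \sqrt{6 + I} I = I \sqrt{6 + I}$)
$n = - \frac{80}{9}$ ($n = -3 + \frac{\left(-53\right) 1}{9} = -3 + \frac{1}{9} \left(-53\right) = -3 - \frac{53}{9} = - \frac{80}{9} \approx -8.8889$)
$\left(q{\left(19 - 10 \right)} + n\right)^{2} = \left(\left(19 - 10\right) \sqrt{6 + \left(19 - 10\right)} - \frac{80}{9}\right)^{2} = \left(9 \sqrt{6 + 9} - \frac{80}{9}\right)^{2} = \left(9 \sqrt{15} - \frac{80}{9}\right)^{2} = \left(- \frac{80}{9} + 9 \sqrt{15}\right)^{2}$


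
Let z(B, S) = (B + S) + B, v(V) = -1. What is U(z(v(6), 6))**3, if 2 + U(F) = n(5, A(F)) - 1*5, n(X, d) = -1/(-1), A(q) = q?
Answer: -216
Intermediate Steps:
n(X, d) = 1 (n(X, d) = -1*(-1) = 1)
z(B, S) = S + 2*B
U(F) = -6 (U(F) = -2 + (1 - 1*5) = -2 + (1 - 5) = -2 - 4 = -6)
U(z(v(6), 6))**3 = (-6)**3 = -216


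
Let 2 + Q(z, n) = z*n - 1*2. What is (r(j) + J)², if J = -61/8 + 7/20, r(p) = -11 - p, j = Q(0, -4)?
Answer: 326041/1600 ≈ 203.78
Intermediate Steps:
Q(z, n) = -4 + n*z (Q(z, n) = -2 + (z*n - 1*2) = -2 + (n*z - 2) = -2 + (-2 + n*z) = -4 + n*z)
j = -4 (j = -4 - 4*0 = -4 + 0 = -4)
J = -291/40 (J = -61*⅛ + 7*(1/20) = -61/8 + 7/20 = -291/40 ≈ -7.2750)
(r(j) + J)² = ((-11 - 1*(-4)) - 291/40)² = ((-11 + 4) - 291/40)² = (-7 - 291/40)² = (-571/40)² = 326041/1600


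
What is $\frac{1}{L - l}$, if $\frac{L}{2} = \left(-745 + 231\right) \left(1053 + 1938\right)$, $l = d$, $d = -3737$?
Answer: $- \frac{1}{3071011} \approx -3.2563 \cdot 10^{-7}$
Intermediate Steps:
$l = -3737$
$L = -3074748$ ($L = 2 \left(-745 + 231\right) \left(1053 + 1938\right) = 2 \left(\left(-514\right) 2991\right) = 2 \left(-1537374\right) = -3074748$)
$\frac{1}{L - l} = \frac{1}{-3074748 - -3737} = \frac{1}{-3074748 + 3737} = \frac{1}{-3071011} = - \frac{1}{3071011}$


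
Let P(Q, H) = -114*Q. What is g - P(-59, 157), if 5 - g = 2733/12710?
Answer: -85426643/12710 ≈ -6721.2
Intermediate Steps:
g = 60817/12710 (g = 5 - 2733/12710 = 60817/12710 ≈ 4.7850)
g - P(-59, 157) = 60817/12710 - (-114)*(-59) = 60817/12710 - 1*6726 = 60817/12710 - 6726 = -85426643/12710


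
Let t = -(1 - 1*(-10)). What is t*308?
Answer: -3388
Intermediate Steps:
t = -11 (t = -(1 + 10) = -1*11 = -11)
t*308 = -11*308 = -3388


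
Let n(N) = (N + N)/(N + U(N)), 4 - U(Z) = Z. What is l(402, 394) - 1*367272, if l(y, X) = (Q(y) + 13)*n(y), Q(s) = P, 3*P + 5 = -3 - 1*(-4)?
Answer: -364927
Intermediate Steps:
U(Z) = 4 - Z
P = -4/3 (P = -5/3 + (-3 - 1*(-4))/3 = -5/3 + (-3 + 4)/3 = -5/3 + (1/3)*1 = -5/3 + 1/3 = -4/3 ≈ -1.3333)
Q(s) = -4/3
n(N) = N/2 (n(N) = (N + N)/(N + (4 - N)) = (2*N)/4 = (2*N)*(1/4) = N/2)
l(y, X) = 35*y/6 (l(y, X) = (-4/3 + 13)*(y/2) = 35*(y/2)/3 = 35*y/6)
l(402, 394) - 1*367272 = (35/6)*402 - 1*367272 = 2345 - 367272 = -364927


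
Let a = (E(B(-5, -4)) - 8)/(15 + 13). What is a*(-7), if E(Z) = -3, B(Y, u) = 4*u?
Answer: 11/4 ≈ 2.7500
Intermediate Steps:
a = -11/28 (a = (-3 - 8)/(15 + 13) = -11/28 ≈ -0.39286)
a*(-7) = -11/28*(-7) = 11/4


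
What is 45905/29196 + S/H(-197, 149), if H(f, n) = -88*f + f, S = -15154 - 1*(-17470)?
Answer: 284794577/166796748 ≈ 1.7074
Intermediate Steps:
S = 2316 (S = -15154 + 17470 = 2316)
H(f, n) = -87*f
45905/29196 + S/H(-197, 149) = 45905/29196 + 2316/((-87*(-197))) = 45905*(1/29196) + 2316/17139 = 45905/29196 + 2316*(1/17139) = 45905/29196 + 772/5713 = 284794577/166796748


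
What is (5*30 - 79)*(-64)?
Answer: -4544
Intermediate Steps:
(5*30 - 79)*(-64) = (150 - 79)*(-64) = 71*(-64) = -4544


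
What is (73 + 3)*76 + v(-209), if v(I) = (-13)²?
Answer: 5945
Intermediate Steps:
v(I) = 169
(73 + 3)*76 + v(-209) = (73 + 3)*76 + 169 = 76*76 + 169 = 5776 + 169 = 5945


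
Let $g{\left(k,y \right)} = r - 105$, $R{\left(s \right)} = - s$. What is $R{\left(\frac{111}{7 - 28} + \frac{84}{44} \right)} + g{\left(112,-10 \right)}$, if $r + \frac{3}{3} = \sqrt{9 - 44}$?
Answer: $- \frac{7902}{77} + i \sqrt{35} \approx -102.62 + 5.9161 i$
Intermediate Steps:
$r = -1 + i \sqrt{35}$ ($r = -1 + \sqrt{9 - 44} = -1 + \sqrt{-35} = -1 + i \sqrt{35} \approx -1.0 + 5.9161 i$)
$g{\left(k,y \right)} = -106 + i \sqrt{35}$ ($g{\left(k,y \right)} = \left(-1 + i \sqrt{35}\right) - 105 = -106 + i \sqrt{35}$)
$R{\left(\frac{111}{7 - 28} + \frac{84}{44} \right)} + g{\left(112,-10 \right)} = - (\frac{111}{7 - 28} + \frac{84}{44}) - \left(106 - i \sqrt{35}\right) = - (\frac{111}{-21} + 84 \cdot \frac{1}{44}) - \left(106 - i \sqrt{35}\right) = - (111 \left(- \frac{1}{21}\right) + \frac{21}{11}) - \left(106 - i \sqrt{35}\right) = - (- \frac{37}{7} + \frac{21}{11}) - \left(106 - i \sqrt{35}\right) = \left(-1\right) \left(- \frac{260}{77}\right) - \left(106 - i \sqrt{35}\right) = \frac{260}{77} - \left(106 - i \sqrt{35}\right) = - \frac{7902}{77} + i \sqrt{35}$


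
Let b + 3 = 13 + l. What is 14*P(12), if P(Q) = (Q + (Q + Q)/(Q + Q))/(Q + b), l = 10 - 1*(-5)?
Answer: 182/37 ≈ 4.9189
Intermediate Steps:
l = 15 (l = 10 + 5 = 15)
b = 25 (b = -3 + (13 + 15) = -3 + 28 = 25)
P(Q) = (1 + Q)/(25 + Q) (P(Q) = (Q + (Q + Q)/(Q + Q))/(Q + 25) = (Q + (2*Q)/((2*Q)))/(25 + Q) = (Q + (2*Q)*(1/(2*Q)))/(25 + Q) = (Q + 1)/(25 + Q) = (1 + Q)/(25 + Q))
14*P(12) = 14*((1 + 12)/(25 + 12)) = 14*(13/37) = 182/37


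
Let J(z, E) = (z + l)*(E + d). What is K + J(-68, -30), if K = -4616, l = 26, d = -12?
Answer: -2852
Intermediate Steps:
J(z, E) = (-12 + E)*(26 + z) (J(z, E) = (z + 26)*(E - 12) = (26 + z)*(-12 + E) = (-12 + E)*(26 + z))
K + J(-68, -30) = -4616 + (-312 - 12*(-68) + 26*(-30) - 30*(-68)) = -4616 + (-312 + 816 - 780 + 2040) = -4616 + 1764 = -2852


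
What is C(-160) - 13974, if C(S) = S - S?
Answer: -13974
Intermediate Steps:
C(S) = 0
C(-160) - 13974 = 0 - 13974 = -13974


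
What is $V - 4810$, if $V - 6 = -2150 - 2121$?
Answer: $-9075$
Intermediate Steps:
$V = -4265$ ($V = 6 - 4271 = -4265$)
$V - 4810 = -4265 - 4810 = -9075$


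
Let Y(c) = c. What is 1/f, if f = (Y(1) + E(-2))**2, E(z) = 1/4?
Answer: 16/25 ≈ 0.64000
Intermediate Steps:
E(z) = 1/4
f = 25/16 (f = (1 + 1/4)**2 = (5/4)**2 = 25/16 ≈ 1.5625)
1/f = 1/(25/16) = 16/25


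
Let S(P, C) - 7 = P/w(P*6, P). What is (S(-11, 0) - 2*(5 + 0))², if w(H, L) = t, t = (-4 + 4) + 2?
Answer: 289/4 ≈ 72.250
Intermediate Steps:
t = 2 (t = 0 + 2 = 2)
w(H, L) = 2
S(P, C) = 7 + P/2
(S(-11, 0) - 2*(5 + 0))² = ((7 + (½)*(-11)) - 2*(5 + 0))² = ((7 - 11/2) - 2*5)² = (3/2 - 10)² = (-17/2)² = 289/4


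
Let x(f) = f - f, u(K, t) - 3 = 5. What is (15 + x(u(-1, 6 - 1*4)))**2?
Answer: 225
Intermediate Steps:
u(K, t) = 8 (u(K, t) = 3 + 5 = 8)
x(f) = 0
(15 + x(u(-1, 6 - 1*4)))**2 = (15 + 0)**2 = 15**2 = 225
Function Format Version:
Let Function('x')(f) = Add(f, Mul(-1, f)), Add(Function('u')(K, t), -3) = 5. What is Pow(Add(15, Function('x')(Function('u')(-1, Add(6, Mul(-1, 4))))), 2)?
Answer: 225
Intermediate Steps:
Function('u')(K, t) = 8 (Function('u')(K, t) = Add(3, 5) = 8)
Function('x')(f) = 0
Pow(Add(15, Function('x')(Function('u')(-1, Add(6, Mul(-1, 4))))), 2) = Pow(Add(15, 0), 2) = Pow(15, 2) = 225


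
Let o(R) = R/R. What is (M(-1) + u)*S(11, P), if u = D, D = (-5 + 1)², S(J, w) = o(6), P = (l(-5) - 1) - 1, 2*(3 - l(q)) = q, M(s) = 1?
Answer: 17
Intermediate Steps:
l(q) = 3 - q/2
o(R) = 1
P = 7/2 (P = ((3 - ½*(-5)) - 1) - 1 = ((3 + 5/2) - 1) - 1 = (11/2 - 1) - 1 = 9/2 - 1 = 7/2 ≈ 3.5000)
S(J, w) = 1
D = 16 (D = (-4)² = 16)
u = 16
(M(-1) + u)*S(11, P) = (1 + 16)*1 = 17*1 = 17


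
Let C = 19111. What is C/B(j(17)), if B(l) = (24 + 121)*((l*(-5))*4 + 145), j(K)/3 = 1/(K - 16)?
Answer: 659/425 ≈ 1.5506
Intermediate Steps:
j(K) = 3/(-16 + K) (j(K) = 3/(K - 16) = 3/(-16 + K))
B(l) = 21025 - 2900*l (B(l) = 145*(-5*l*4 + 145) = 145*(-20*l + 145) = 145*(145 - 20*l) = 21025 - 2900*l)
C/B(j(17)) = 19111/(21025 - 8700/(-16 + 17)) = 19111/(21025 - 8700/1) = 19111/(21025 - 8700) = 19111/12325 = 19111*(1/12325) = 659/425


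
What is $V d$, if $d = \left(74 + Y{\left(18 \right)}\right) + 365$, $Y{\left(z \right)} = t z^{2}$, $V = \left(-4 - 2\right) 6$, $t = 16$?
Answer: $-202428$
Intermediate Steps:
$V = -36$ ($V = \left(-6\right) 6 = -36$)
$Y{\left(z \right)} = 16 z^{2}$
$d = 5623$ ($d = \left(74 + 16 \cdot 18^{2}\right) + 365 = \left(74 + 16 \cdot 324\right) + 365 = \left(74 + 5184\right) + 365 = 5258 + 365 = 5623$)
$V d = \left(-36\right) 5623 = -202428$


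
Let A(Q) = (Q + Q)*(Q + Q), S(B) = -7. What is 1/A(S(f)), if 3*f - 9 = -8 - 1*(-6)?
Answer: 1/196 ≈ 0.0051020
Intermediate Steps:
f = 7/3 (f = 3 + (-8 - 1*(-6))/3 = 3 + (-8 + 6)/3 = 3 + (⅓)*(-2) = 3 - ⅔ = 7/3 ≈ 2.3333)
A(Q) = 4*Q² (A(Q) = (2*Q)*(2*Q) = 4*Q²)
1/A(S(f)) = 1/(4*(-7)²) = 1/(4*49) = 1/196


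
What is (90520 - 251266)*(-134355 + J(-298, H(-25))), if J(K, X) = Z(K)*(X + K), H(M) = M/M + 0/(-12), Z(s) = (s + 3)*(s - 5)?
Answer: 4288976548200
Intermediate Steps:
Z(s) = (-5 + s)*(3 + s) (Z(s) = (3 + s)*(-5 + s) = (-5 + s)*(3 + s))
H(M) = 1 (H(M) = 1 + 0*(-1/12) = 1 + 0 = 1)
J(K, X) = (K + X)*(-15 + K² - 2*K) (J(K, X) = (-15 + K² - 2*K)*(X + K) = (-15 + K² - 2*K)*(K + X) = (K + X)*(-15 + K² - 2*K))
(90520 - 251266)*(-134355 + J(-298, H(-25))) = (90520 - 251266)*(-134355 - (-298 + 1)*(15 - 1*(-298)² + 2*(-298))) = -160746*(-134355 - 1*(-297)*(15 - 1*88804 - 596)) = -160746*(-134355 - 1*(-297)*(15 - 88804 - 596)) = -160746*(-134355 - 1*(-297)*(-89385)) = -160746*(-134355 - 26547345) = -160746*(-26681700) = 4288976548200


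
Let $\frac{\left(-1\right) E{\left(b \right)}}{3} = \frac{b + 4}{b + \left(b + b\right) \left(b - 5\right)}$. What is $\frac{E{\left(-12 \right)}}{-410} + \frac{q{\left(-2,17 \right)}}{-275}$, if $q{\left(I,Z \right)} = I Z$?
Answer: $\frac{4177}{33825} \approx 0.12349$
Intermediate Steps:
$E{\left(b \right)} = - \frac{3 \left(4 + b\right)}{b + 2 b \left(-5 + b\right)}$ ($E{\left(b \right)} = - 3 \frac{b + 4}{b + \left(b + b\right) \left(b - 5\right)} = - 3 \frac{4 + b}{b + 2 b \left(-5 + b\right)} = - \frac{3 \left(4 + b\right)}{b + 2 b \left(-5 + b\right)}$)
$\frac{E{\left(-12 \right)}}{-410} + \frac{q{\left(-2,17 \right)}}{-275} = \frac{3 \frac{1}{-12} \frac{1}{-9 + 2 \left(-12\right)} \left(-4 - -12\right)}{-410} + \frac{\left(-2\right) 17}{-275} = 3 \left(- \frac{1}{12}\right) \frac{1}{-9 - 24} \left(-4 + 12\right) \left(- \frac{1}{410}\right) - - \frac{34}{275} = 3 \left(- \frac{1}{12}\right) \frac{1}{-33} \cdot 8 \left(- \frac{1}{410}\right) + \frac{34}{275} = 3 \left(- \frac{1}{12}\right) \left(- \frac{1}{33}\right) 8 \left(- \frac{1}{410}\right) + \frac{34}{275} = \frac{2}{33} \left(- \frac{1}{410}\right) + \frac{34}{275} = - \frac{1}{6765} + \frac{34}{275} = \frac{4177}{33825}$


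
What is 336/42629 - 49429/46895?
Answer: -2091352121/1999086955 ≈ -1.0462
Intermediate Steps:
336/42629 - 49429/46895 = -2091352121/1999086955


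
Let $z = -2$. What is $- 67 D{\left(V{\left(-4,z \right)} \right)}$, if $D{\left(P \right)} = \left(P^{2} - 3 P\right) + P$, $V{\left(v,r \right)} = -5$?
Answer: $-2345$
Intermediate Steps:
$D{\left(P \right)} = P^{2} - 2 P$
$- 67 D{\left(V{\left(-4,z \right)} \right)} = - 67 \left(- 5 \left(-2 - 5\right)\right) = - 67 \left(\left(-5\right) \left(-7\right)\right) = \left(-67\right) 35 = -2345$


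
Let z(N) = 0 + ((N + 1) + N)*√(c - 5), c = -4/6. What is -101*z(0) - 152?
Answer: -152 - 101*I*√51/3 ≈ -152.0 - 240.43*I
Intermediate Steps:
c = -⅔ (c = -4*⅙ = -⅔ ≈ -0.66667)
z(N) = I*√51*(1 + 2*N)/3 (z(N) = 0 + ((N + 1) + N)*√(-⅔ - 5) = 0 + ((1 + N) + N)*√(-17/3) = 0 + (1 + 2*N)*(I*√51/3) = 0 + I*√51*(1 + 2*N)/3 = I*√51*(1 + 2*N)/3)
-101*z(0) - 152 = -101*I*√51*(1 + 2*0)/3 - 152 = -101*I*√51*(1 + 0)/3 - 152 = -101*I*√51/3 - 152 = -152 - 101*I*√51/3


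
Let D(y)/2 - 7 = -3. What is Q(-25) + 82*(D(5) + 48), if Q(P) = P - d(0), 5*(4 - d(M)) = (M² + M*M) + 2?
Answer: 22817/5 ≈ 4563.4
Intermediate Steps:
D(y) = 8 (D(y) = 14 + 2*(-3) = 14 - 6 = 8)
d(M) = 18/5 - 2*M²/5 (d(M) = 4 - ((M² + M*M) + 2)/5 = 4 - ((M² + M²) + 2)/5 = 4 - (2*M² + 2)/5 = 4 - (2 + 2*M²)/5 = 4 + (-⅖ - 2*M²/5) = 18/5 - 2*M²/5)
Q(P) = -18/5 + P (Q(P) = P - (18/5 - ⅖*0²) = P - (18/5 - ⅖*0) = P - (18/5 + 0) = P - 1*18/5 = P - 18/5 = -18/5 + P)
Q(-25) + 82*(D(5) + 48) = (-18/5 - 25) + 82*(8 + 48) = -143/5 + 82*56 = -143/5 + 4592 = 22817/5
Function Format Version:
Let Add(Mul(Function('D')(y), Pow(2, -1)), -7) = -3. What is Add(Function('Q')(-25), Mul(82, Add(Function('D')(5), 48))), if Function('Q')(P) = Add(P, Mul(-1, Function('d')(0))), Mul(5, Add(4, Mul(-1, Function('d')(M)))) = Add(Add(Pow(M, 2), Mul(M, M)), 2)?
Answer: Rational(22817, 5) ≈ 4563.4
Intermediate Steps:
Function('D')(y) = 8 (Function('D')(y) = Add(14, Mul(2, -3)) = Add(14, -6) = 8)
Function('d')(M) = Add(Rational(18, 5), Mul(Rational(-2, 5), Pow(M, 2))) (Function('d')(M) = Add(4, Mul(Rational(-1, 5), Add(Add(Pow(M, 2), Mul(M, M)), 2))) = Add(4, Mul(Rational(-1, 5), Add(Add(Pow(M, 2), Pow(M, 2)), 2))) = Add(4, Mul(Rational(-1, 5), Add(Mul(2, Pow(M, 2)), 2))) = Add(4, Mul(Rational(-1, 5), Add(2, Mul(2, Pow(M, 2))))) = Add(4, Add(Rational(-2, 5), Mul(Rational(-2, 5), Pow(M, 2)))) = Add(Rational(18, 5), Mul(Rational(-2, 5), Pow(M, 2))))
Function('Q')(P) = Add(Rational(-18, 5), P) (Function('Q')(P) = Add(P, Mul(-1, Add(Rational(18, 5), Mul(Rational(-2, 5), Pow(0, 2))))) = Add(P, Mul(-1, Add(Rational(18, 5), Mul(Rational(-2, 5), 0)))) = Add(P, Mul(-1, Add(Rational(18, 5), 0))) = Add(P, Mul(-1, Rational(18, 5))) = Add(P, Rational(-18, 5)) = Add(Rational(-18, 5), P))
Add(Function('Q')(-25), Mul(82, Add(Function('D')(5), 48))) = Add(Add(Rational(-18, 5), -25), Mul(82, Add(8, 48))) = Add(Rational(-143, 5), Mul(82, 56)) = Add(Rational(-143, 5), 4592) = Rational(22817, 5)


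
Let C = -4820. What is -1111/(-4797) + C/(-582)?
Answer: 3961357/465309 ≈ 8.5134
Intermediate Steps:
-1111/(-4797) + C/(-582) = -1111/(-4797) - 4820/(-582) = -1111*(-1/4797) - 4820*(-1/582) = 1111/4797 + 2410/291 = 3961357/465309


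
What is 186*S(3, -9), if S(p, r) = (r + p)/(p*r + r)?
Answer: 31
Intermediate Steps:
S(p, r) = (p + r)/(r + p*r)
186*S(3, -9) = 186*((3 - 9)/((-9)*(1 + 3))) = 186*(-⅑*(-6)/4) = 186*(-⅑*¼*(-6)) = 186*(⅙) = 31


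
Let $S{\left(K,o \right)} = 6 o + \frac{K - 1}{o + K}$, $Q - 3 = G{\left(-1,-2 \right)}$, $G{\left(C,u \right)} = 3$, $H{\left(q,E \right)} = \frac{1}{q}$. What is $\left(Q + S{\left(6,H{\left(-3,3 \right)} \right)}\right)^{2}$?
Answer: $\frac{6889}{289} \approx 23.837$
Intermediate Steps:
$Q = 6$ ($Q = 3 + 3 = 6$)
$S{\left(K,o \right)} = 6 o + \frac{-1 + K}{K + o}$
$\left(Q + S{\left(6,H{\left(-3,3 \right)} \right)}\right)^{2} = \left(6 + \frac{-1 + 6 + 6 \left(\frac{1}{-3}\right)^{2} + 6 \cdot 6 \frac{1}{-3}}{6 + \frac{1}{-3}}\right)^{2} = \left(6 + \frac{-1 + 6 + 6 \left(- \frac{1}{3}\right)^{2} + 6 \cdot 6 \left(- \frac{1}{3}\right)}{6 - \frac{1}{3}}\right)^{2} = \left(6 + \frac{-1 + 6 + 6 \cdot \frac{1}{9} - 12}{\frac{17}{3}}\right)^{2} = \left(6 + \frac{3 \left(-1 + 6 + \frac{2}{3} - 12\right)}{17}\right)^{2} = \left(6 + \frac{3}{17} \left(- \frac{19}{3}\right)\right)^{2} = \left(6 - \frac{19}{17}\right)^{2} = \left(\frac{83}{17}\right)^{2} = \frac{6889}{289}$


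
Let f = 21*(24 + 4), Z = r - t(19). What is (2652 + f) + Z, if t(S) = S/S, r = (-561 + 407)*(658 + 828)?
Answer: -225605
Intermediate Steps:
r = -228844 (r = -154*1486 = -228844)
t(S) = 1
Z = -228845 (Z = -228844 - 1*1 = -228844 - 1 = -228845)
f = 588 (f = 21*28 = 588)
(2652 + f) + Z = (2652 + 588) - 228845 = 3240 - 228845 = -225605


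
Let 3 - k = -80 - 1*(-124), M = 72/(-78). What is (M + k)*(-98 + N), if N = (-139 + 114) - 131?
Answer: 138430/13 ≈ 10648.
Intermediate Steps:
M = -12/13 (M = 72*(-1/78) = -12/13 ≈ -0.92308)
N = -156 (N = -25 - 131 = -156)
k = -41 (k = 3 - (-80 - 1*(-124)) = 3 - (-80 + 124) = 3 - 1*44 = 3 - 44 = -41)
(M + k)*(-98 + N) = (-12/13 - 41)*(-98 - 156) = -545/13*(-254) = 138430/13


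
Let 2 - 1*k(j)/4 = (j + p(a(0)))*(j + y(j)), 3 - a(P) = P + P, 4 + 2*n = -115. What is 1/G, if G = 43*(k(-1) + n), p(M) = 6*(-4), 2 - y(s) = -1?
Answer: 2/12771 ≈ 0.00015660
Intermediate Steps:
n = -119/2 (n = -2 + (½)*(-115) = -2 - 115/2 = -119/2 ≈ -59.500)
a(P) = 3 - 2*P (a(P) = 3 - (P + P) = 3 - 2*P)
y(s) = 3 (y(s) = 2 - 1*(-1) = 2 + 1 = 3)
p(M) = -24
k(j) = 8 - 4*(-24 + j)*(3 + j) (k(j) = 8 - 4*(j - 24)*(j + 3) = 8 - 4*(-24 + j)*(3 + j))
G = 12771/2 (G = 43*((296 - 4*(-1)² + 84*(-1)) - 119/2) = 43*((296 - 4*1 - 84) - 119/2) = 43*((296 - 4 - 84) - 119/2) = 43*(208 - 119/2) = 43*(297/2) = 12771/2 ≈ 6385.5)
1/G = 1/(12771/2) = 2/12771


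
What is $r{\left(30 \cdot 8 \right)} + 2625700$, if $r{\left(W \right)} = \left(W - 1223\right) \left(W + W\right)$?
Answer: $2153860$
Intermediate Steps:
$r{\left(W \right)} = 2 W \left(-1223 + W\right)$ ($r{\left(W \right)} = \left(-1223 + W\right) 2 W = 2 W \left(-1223 + W\right)$)
$r{\left(30 \cdot 8 \right)} + 2625700 = 2 \cdot 30 \cdot 8 \left(-1223 + 30 \cdot 8\right) + 2625700 = 2 \cdot 240 \left(-1223 + 240\right) + 2625700 = 2 \cdot 240 \left(-983\right) + 2625700 = -471840 + 2625700 = 2153860$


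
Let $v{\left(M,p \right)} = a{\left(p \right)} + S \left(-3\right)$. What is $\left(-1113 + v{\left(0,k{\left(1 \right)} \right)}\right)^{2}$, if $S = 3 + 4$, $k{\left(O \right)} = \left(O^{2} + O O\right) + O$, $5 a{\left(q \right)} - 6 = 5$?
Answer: $\frac{32024281}{25} \approx 1.281 \cdot 10^{6}$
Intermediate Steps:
$a{\left(q \right)} = \frac{11}{5}$ ($a{\left(q \right)} = \frac{6}{5} + \frac{1}{5} \cdot 5 = \frac{6}{5} + 1 = \frac{11}{5}$)
$k{\left(O \right)} = O + 2 O^{2}$ ($k{\left(O \right)} = \left(O^{2} + O^{2}\right) + O = 2 O^{2} + O = O + 2 O^{2}$)
$S = 7$
$v{\left(M,p \right)} = - \frac{94}{5}$ ($v{\left(M,p \right)} = \frac{11}{5} + 7 \left(-3\right) = \frac{11}{5} - 21 = - \frac{94}{5}$)
$\left(-1113 + v{\left(0,k{\left(1 \right)} \right)}\right)^{2} = \left(-1113 - \frac{94}{5}\right)^{2} = \left(- \frac{5659}{5}\right)^{2} = \frac{32024281}{25}$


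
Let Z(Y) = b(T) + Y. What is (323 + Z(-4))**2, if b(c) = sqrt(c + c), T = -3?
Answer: (319 + I*sqrt(6))**2 ≈ 1.0176e+5 + 1563.0*I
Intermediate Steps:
b(c) = sqrt(2)*sqrt(c) (b(c) = sqrt(2*c) = sqrt(2)*sqrt(c))
Z(Y) = Y + I*sqrt(6) (Z(Y) = sqrt(2)*sqrt(-3) + Y = sqrt(2)*(I*sqrt(3)) + Y = I*sqrt(6) + Y = Y + I*sqrt(6))
(323 + Z(-4))**2 = (323 + (-4 + I*sqrt(6)))**2 = (319 + I*sqrt(6))**2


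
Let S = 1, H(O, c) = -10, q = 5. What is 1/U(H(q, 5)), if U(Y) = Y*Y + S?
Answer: 1/101 ≈ 0.0099010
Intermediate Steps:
U(Y) = 1 + Y² (U(Y) = Y*Y + 1 = Y² + 1 = 1 + Y²)
1/U(H(q, 5)) = 1/(1 + (-10)²) = 1/(1 + 100) = 1/101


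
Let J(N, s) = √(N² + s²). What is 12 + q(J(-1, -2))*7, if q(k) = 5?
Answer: 47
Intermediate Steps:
12 + q(J(-1, -2))*7 = 12 + 5*7 = 12 + 35 = 47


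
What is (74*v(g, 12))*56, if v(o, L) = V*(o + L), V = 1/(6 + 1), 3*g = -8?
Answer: 16576/3 ≈ 5525.3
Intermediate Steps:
g = -8/3 (g = (⅓)*(-8) = -8/3 ≈ -2.6667)
V = ⅐ (V = 1/7 = ⅐ ≈ 0.14286)
v(o, L) = L/7 + o/7 (v(o, L) = (o + L)/7 = (L + o)/7 = L/7 + o/7)
(74*v(g, 12))*56 = (74*((⅐)*12 + (⅐)*(-8/3)))*56 = (74*(12/7 - 8/21))*56 = (74*(4/3))*56 = (296/3)*56 = 16576/3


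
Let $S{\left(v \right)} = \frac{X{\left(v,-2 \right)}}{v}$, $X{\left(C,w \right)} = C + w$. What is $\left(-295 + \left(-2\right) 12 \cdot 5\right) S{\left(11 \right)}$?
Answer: $- \frac{3735}{11} \approx -339.55$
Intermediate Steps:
$S{\left(v \right)} = \frac{-2 + v}{v}$ ($S{\left(v \right)} = \frac{v - 2}{v} = \frac{-2 + v}{v}$)
$\left(-295 + \left(-2\right) 12 \cdot 5\right) S{\left(11 \right)} = \left(-295 + \left(-2\right) 12 \cdot 5\right) \frac{-2 + 11}{11} = \left(-295 - 120\right) \frac{1}{11} \cdot 9 = \left(-295 - 120\right) \frac{9}{11} = \left(-415\right) \frac{9}{11} = - \frac{3735}{11}$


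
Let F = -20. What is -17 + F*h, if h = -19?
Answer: 363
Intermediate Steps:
-17 + F*h = -17 - 20*(-19) = -17 + 380 = 363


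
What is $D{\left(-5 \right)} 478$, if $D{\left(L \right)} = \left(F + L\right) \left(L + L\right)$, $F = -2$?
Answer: $33460$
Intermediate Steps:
$D{\left(L \right)} = 2 L \left(-2 + L\right)$ ($D{\left(L \right)} = \left(-2 + L\right) \left(L + L\right) = \left(-2 + L\right) 2 L = 2 L \left(-2 + L\right)$)
$D{\left(-5 \right)} 478 = 2 \left(-5\right) \left(-2 - 5\right) 478 = 2 \left(-5\right) \left(-7\right) 478 = 70 \cdot 478 = 33460$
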